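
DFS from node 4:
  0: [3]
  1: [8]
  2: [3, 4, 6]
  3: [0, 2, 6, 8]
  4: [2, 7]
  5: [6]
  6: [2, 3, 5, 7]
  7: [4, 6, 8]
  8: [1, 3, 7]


Visit 4, push [7, 2]
Visit 2, push [6, 3]
Visit 3, push [8, 6, 0]
Visit 0, push []
Visit 6, push [7, 5]
Visit 5, push []
Visit 7, push [8]
Visit 8, push [1]
Visit 1, push []

DFS order: [4, 2, 3, 0, 6, 5, 7, 8, 1]


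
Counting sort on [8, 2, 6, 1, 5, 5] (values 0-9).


Input: [8, 2, 6, 1, 5, 5]
Counts: [0, 1, 1, 0, 0, 2, 1, 0, 1, 0]

Sorted: [1, 2, 5, 5, 6, 8]


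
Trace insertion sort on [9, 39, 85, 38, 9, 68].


Initial: [9, 39, 85, 38, 9, 68]
Insert 39: [9, 39, 85, 38, 9, 68]
Insert 85: [9, 39, 85, 38, 9, 68]
Insert 38: [9, 38, 39, 85, 9, 68]
Insert 9: [9, 9, 38, 39, 85, 68]
Insert 68: [9, 9, 38, 39, 68, 85]

Sorted: [9, 9, 38, 39, 68, 85]


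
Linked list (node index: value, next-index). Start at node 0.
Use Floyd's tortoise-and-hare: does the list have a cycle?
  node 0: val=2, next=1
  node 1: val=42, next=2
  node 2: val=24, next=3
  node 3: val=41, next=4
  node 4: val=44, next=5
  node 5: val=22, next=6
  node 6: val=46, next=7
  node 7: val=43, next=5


Floyd's tortoise (slow, +1) and hare (fast, +2):
  init: slow=0, fast=0
  step 1: slow=1, fast=2
  step 2: slow=2, fast=4
  step 3: slow=3, fast=6
  step 4: slow=4, fast=5
  step 5: slow=5, fast=7
  step 6: slow=6, fast=6
  slow == fast at node 6: cycle detected

Cycle: yes


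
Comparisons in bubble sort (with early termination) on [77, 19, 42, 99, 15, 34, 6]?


Algorithm: bubble sort (with early termination)
Input: [77, 19, 42, 99, 15, 34, 6]
Sorted: [6, 15, 19, 34, 42, 77, 99]

21


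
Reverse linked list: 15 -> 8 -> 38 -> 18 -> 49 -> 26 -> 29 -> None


Step 1: curr=15, set curr.next=prev(None) | reversed so far: 15
Step 2: curr=8, set curr.next=prev(15) | reversed so far: 8 -> 15
Step 3: curr=38, set curr.next=prev(8) | reversed so far: 38 -> 8 -> 15
Step 4: curr=18, set curr.next=prev(38) | reversed so far: 18 -> 38 -> 8 -> 15
Step 5: curr=49, set curr.next=prev(18) | reversed so far: 49 -> 18 -> 38 -> 8 -> 15
Step 6: curr=26, set curr.next=prev(49) | reversed so far: 26 -> 49 -> 18 -> 38 -> 8 -> 15
Step 7: curr=29, set curr.next=prev(26) | reversed so far: 29 -> 26 -> 49 -> 18 -> 38 -> 8 -> 15

29 -> 26 -> 49 -> 18 -> 38 -> 8 -> 15 -> None


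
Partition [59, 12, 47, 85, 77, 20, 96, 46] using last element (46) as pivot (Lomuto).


Pivot: 46
  12 <= 46: swap -> [12, 59, 47, 85, 77, 20, 96, 46]
  20 <= 46: swap -> [12, 20, 47, 85, 77, 59, 96, 46]
Place pivot at 2: [12, 20, 46, 85, 77, 59, 96, 47]

Partitioned: [12, 20, 46, 85, 77, 59, 96, 47]


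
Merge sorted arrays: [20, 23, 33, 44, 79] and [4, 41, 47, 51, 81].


Take 4 from B
Take 20 from A
Take 23 from A
Take 33 from A
Take 41 from B
Take 44 from A
Take 47 from B
Take 51 from B
Take 79 from A

Merged: [4, 20, 23, 33, 41, 44, 47, 51, 79, 81]


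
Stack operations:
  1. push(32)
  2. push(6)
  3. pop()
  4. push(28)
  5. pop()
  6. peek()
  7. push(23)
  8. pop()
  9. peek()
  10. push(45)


push(32) -> [32]
push(6) -> [32, 6]
pop()->6, [32]
push(28) -> [32, 28]
pop()->28, [32]
peek()->32
push(23) -> [32, 23]
pop()->23, [32]
peek()->32
push(45) -> [32, 45]

Final stack: [32, 45]


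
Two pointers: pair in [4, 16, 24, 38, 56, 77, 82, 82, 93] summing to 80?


lo=0(4)+hi=8(93)=97
lo=0(4)+hi=7(82)=86
lo=0(4)+hi=6(82)=86
lo=0(4)+hi=5(77)=81
lo=0(4)+hi=4(56)=60
lo=1(16)+hi=4(56)=72
lo=2(24)+hi=4(56)=80

Yes: 24+56=80


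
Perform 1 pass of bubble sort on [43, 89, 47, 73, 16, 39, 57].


Initial: [43, 89, 47, 73, 16, 39, 57]
Pass 1: [43, 47, 73, 16, 39, 57, 89] (5 swaps)

After 1 pass: [43, 47, 73, 16, 39, 57, 89]


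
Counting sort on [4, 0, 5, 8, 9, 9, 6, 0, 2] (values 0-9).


Input: [4, 0, 5, 8, 9, 9, 6, 0, 2]
Counts: [2, 0, 1, 0, 1, 1, 1, 0, 1, 2]

Sorted: [0, 0, 2, 4, 5, 6, 8, 9, 9]


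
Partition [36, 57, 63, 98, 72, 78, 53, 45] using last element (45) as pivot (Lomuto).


Pivot: 45
  36 <= 45: advance i (no swap)
Place pivot at 1: [36, 45, 63, 98, 72, 78, 53, 57]

Partitioned: [36, 45, 63, 98, 72, 78, 53, 57]


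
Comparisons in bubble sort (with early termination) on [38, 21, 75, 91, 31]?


Algorithm: bubble sort (with early termination)
Input: [38, 21, 75, 91, 31]
Sorted: [21, 31, 38, 75, 91]

10


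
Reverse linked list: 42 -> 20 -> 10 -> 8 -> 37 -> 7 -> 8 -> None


Step 1: curr=42, set curr.next=prev(None) | reversed so far: 42
Step 2: curr=20, set curr.next=prev(42) | reversed so far: 20 -> 42
Step 3: curr=10, set curr.next=prev(20) | reversed so far: 10 -> 20 -> 42
Step 4: curr=8, set curr.next=prev(10) | reversed so far: 8 -> 10 -> 20 -> 42
Step 5: curr=37, set curr.next=prev(8) | reversed so far: 37 -> 8 -> 10 -> 20 -> 42
Step 6: curr=7, set curr.next=prev(37) | reversed so far: 7 -> 37 -> 8 -> 10 -> 20 -> 42
Step 7: curr=8, set curr.next=prev(7) | reversed so far: 8 -> 7 -> 37 -> 8 -> 10 -> 20 -> 42

8 -> 7 -> 37 -> 8 -> 10 -> 20 -> 42 -> None


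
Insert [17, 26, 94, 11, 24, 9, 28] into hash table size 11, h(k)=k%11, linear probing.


Insert 17: h=6 -> slot 6
Insert 26: h=4 -> slot 4
Insert 94: h=6, 1 probes -> slot 7
Insert 11: h=0 -> slot 0
Insert 24: h=2 -> slot 2
Insert 9: h=9 -> slot 9
Insert 28: h=6, 2 probes -> slot 8

Table: [11, None, 24, None, 26, None, 17, 94, 28, 9, None]


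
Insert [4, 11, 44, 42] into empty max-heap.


Insert 4: [4]
Insert 11: [11, 4]
Insert 44: [44, 4, 11]
Insert 42: [44, 42, 11, 4]

Final heap: [44, 42, 11, 4]


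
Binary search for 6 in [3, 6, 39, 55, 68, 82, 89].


Step 1: lo=0, hi=6, mid=3, val=55
Step 2: lo=0, hi=2, mid=1, val=6

Found at index 1


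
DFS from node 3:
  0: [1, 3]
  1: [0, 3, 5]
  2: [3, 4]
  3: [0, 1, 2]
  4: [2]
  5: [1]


Visit 3, push [2, 1, 0]
Visit 0, push [1]
Visit 1, push [5]
Visit 5, push []
Visit 2, push [4]
Visit 4, push []

DFS order: [3, 0, 1, 5, 2, 4]


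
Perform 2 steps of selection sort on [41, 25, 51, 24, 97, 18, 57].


Initial: [41, 25, 51, 24, 97, 18, 57]
Step 1: min=18 at 5
  Swap: [18, 25, 51, 24, 97, 41, 57]
Step 2: min=24 at 3
  Swap: [18, 24, 51, 25, 97, 41, 57]

After 2 steps: [18, 24, 51, 25, 97, 41, 57]


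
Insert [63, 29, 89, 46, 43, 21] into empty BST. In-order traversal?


Insert 63: root
Insert 29: L from 63
Insert 89: R from 63
Insert 46: L from 63 -> R from 29
Insert 43: L from 63 -> R from 29 -> L from 46
Insert 21: L from 63 -> L from 29

In-order: [21, 29, 43, 46, 63, 89]


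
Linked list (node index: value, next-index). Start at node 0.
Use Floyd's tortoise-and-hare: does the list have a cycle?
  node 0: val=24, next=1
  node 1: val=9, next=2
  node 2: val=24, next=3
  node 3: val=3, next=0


Floyd's tortoise (slow, +1) and hare (fast, +2):
  init: slow=0, fast=0
  step 1: slow=1, fast=2
  step 2: slow=2, fast=0
  step 3: slow=3, fast=2
  step 4: slow=0, fast=0
  slow == fast at node 0: cycle detected

Cycle: yes


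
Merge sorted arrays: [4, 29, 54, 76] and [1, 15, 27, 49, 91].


Take 1 from B
Take 4 from A
Take 15 from B
Take 27 from B
Take 29 from A
Take 49 from B
Take 54 from A
Take 76 from A

Merged: [1, 4, 15, 27, 29, 49, 54, 76, 91]


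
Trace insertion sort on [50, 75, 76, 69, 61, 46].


Initial: [50, 75, 76, 69, 61, 46]
Insert 75: [50, 75, 76, 69, 61, 46]
Insert 76: [50, 75, 76, 69, 61, 46]
Insert 69: [50, 69, 75, 76, 61, 46]
Insert 61: [50, 61, 69, 75, 76, 46]
Insert 46: [46, 50, 61, 69, 75, 76]

Sorted: [46, 50, 61, 69, 75, 76]


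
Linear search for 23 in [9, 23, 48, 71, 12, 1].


i=0: 9!=23
i=1: 23==23 found!

Found at 1, 2 comps


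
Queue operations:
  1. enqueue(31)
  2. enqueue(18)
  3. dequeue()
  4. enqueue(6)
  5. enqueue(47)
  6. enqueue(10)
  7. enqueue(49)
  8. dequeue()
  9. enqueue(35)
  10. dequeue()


enqueue(31) -> [31]
enqueue(18) -> [31, 18]
dequeue()->31, [18]
enqueue(6) -> [18, 6]
enqueue(47) -> [18, 6, 47]
enqueue(10) -> [18, 6, 47, 10]
enqueue(49) -> [18, 6, 47, 10, 49]
dequeue()->18, [6, 47, 10, 49]
enqueue(35) -> [6, 47, 10, 49, 35]
dequeue()->6, [47, 10, 49, 35]

Final queue: [47, 10, 49, 35]


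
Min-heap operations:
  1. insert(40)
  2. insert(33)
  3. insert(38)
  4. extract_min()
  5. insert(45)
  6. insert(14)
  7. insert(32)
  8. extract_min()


insert(40) -> [40]
insert(33) -> [33, 40]
insert(38) -> [33, 40, 38]
extract_min()->33, [38, 40]
insert(45) -> [38, 40, 45]
insert(14) -> [14, 38, 45, 40]
insert(32) -> [14, 32, 45, 40, 38]
extract_min()->14, [32, 38, 45, 40]

Final heap: [32, 38, 45, 40]


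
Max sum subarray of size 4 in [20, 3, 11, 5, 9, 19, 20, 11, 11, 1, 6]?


[0:4]: 39
[1:5]: 28
[2:6]: 44
[3:7]: 53
[4:8]: 59
[5:9]: 61
[6:10]: 43
[7:11]: 29

Max: 61 at [5:9]


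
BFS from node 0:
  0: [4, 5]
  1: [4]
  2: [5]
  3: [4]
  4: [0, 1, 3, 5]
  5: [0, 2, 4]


Visit 0, enqueue [4, 5]
Visit 4, enqueue [1, 3]
Visit 5, enqueue [2]
Visit 1, enqueue []
Visit 3, enqueue []
Visit 2, enqueue []

BFS order: [0, 4, 5, 1, 3, 2]


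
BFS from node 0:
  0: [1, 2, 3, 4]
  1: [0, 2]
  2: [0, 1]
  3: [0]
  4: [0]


Visit 0, enqueue [1, 2, 3, 4]
Visit 1, enqueue []
Visit 2, enqueue []
Visit 3, enqueue []
Visit 4, enqueue []

BFS order: [0, 1, 2, 3, 4]


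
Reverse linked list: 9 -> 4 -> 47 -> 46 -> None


Step 1: curr=9, set curr.next=prev(None) | reversed so far: 9
Step 2: curr=4, set curr.next=prev(9) | reversed so far: 4 -> 9
Step 3: curr=47, set curr.next=prev(4) | reversed so far: 47 -> 4 -> 9
Step 4: curr=46, set curr.next=prev(47) | reversed so far: 46 -> 47 -> 4 -> 9

46 -> 47 -> 4 -> 9 -> None


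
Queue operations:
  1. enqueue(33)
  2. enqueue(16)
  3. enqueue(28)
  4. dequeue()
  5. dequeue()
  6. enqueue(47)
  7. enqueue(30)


enqueue(33) -> [33]
enqueue(16) -> [33, 16]
enqueue(28) -> [33, 16, 28]
dequeue()->33, [16, 28]
dequeue()->16, [28]
enqueue(47) -> [28, 47]
enqueue(30) -> [28, 47, 30]

Final queue: [28, 47, 30]


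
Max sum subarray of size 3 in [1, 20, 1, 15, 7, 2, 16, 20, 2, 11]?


[0:3]: 22
[1:4]: 36
[2:5]: 23
[3:6]: 24
[4:7]: 25
[5:8]: 38
[6:9]: 38
[7:10]: 33

Max: 38 at [5:8]


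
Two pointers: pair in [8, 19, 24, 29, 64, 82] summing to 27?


lo=0(8)+hi=5(82)=90
lo=0(8)+hi=4(64)=72
lo=0(8)+hi=3(29)=37
lo=0(8)+hi=2(24)=32
lo=0(8)+hi=1(19)=27

Yes: 8+19=27


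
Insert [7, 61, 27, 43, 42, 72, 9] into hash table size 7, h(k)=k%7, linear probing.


Insert 7: h=0 -> slot 0
Insert 61: h=5 -> slot 5
Insert 27: h=6 -> slot 6
Insert 43: h=1 -> slot 1
Insert 42: h=0, 2 probes -> slot 2
Insert 72: h=2, 1 probes -> slot 3
Insert 9: h=2, 2 probes -> slot 4

Table: [7, 43, 42, 72, 9, 61, 27]


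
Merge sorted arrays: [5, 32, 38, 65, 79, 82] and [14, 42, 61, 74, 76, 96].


Take 5 from A
Take 14 from B
Take 32 from A
Take 38 from A
Take 42 from B
Take 61 from B
Take 65 from A
Take 74 from B
Take 76 from B
Take 79 from A
Take 82 from A

Merged: [5, 14, 32, 38, 42, 61, 65, 74, 76, 79, 82, 96]


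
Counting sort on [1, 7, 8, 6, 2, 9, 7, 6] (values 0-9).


Input: [1, 7, 8, 6, 2, 9, 7, 6]
Counts: [0, 1, 1, 0, 0, 0, 2, 2, 1, 1]

Sorted: [1, 2, 6, 6, 7, 7, 8, 9]


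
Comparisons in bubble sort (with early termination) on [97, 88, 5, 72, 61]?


Algorithm: bubble sort (with early termination)
Input: [97, 88, 5, 72, 61]
Sorted: [5, 61, 72, 88, 97]

10


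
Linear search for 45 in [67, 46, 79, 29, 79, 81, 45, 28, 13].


i=0: 67!=45
i=1: 46!=45
i=2: 79!=45
i=3: 29!=45
i=4: 79!=45
i=5: 81!=45
i=6: 45==45 found!

Found at 6, 7 comps


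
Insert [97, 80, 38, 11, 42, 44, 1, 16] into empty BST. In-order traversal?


Insert 97: root
Insert 80: L from 97
Insert 38: L from 97 -> L from 80
Insert 11: L from 97 -> L from 80 -> L from 38
Insert 42: L from 97 -> L from 80 -> R from 38
Insert 44: L from 97 -> L from 80 -> R from 38 -> R from 42
Insert 1: L from 97 -> L from 80 -> L from 38 -> L from 11
Insert 16: L from 97 -> L from 80 -> L from 38 -> R from 11

In-order: [1, 11, 16, 38, 42, 44, 80, 97]


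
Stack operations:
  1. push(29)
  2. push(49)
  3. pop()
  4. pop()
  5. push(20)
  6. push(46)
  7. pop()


push(29) -> [29]
push(49) -> [29, 49]
pop()->49, [29]
pop()->29, []
push(20) -> [20]
push(46) -> [20, 46]
pop()->46, [20]

Final stack: [20]


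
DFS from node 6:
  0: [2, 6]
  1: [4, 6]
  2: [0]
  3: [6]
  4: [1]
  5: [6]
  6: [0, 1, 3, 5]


Visit 6, push [5, 3, 1, 0]
Visit 0, push [2]
Visit 2, push []
Visit 1, push [4]
Visit 4, push []
Visit 3, push []
Visit 5, push []

DFS order: [6, 0, 2, 1, 4, 3, 5]


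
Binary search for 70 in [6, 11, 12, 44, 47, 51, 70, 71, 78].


Step 1: lo=0, hi=8, mid=4, val=47
Step 2: lo=5, hi=8, mid=6, val=70

Found at index 6


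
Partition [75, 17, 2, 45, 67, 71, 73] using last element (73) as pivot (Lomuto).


Pivot: 73
  17 <= 73: swap -> [17, 75, 2, 45, 67, 71, 73]
  2 <= 73: swap -> [17, 2, 75, 45, 67, 71, 73]
  45 <= 73: swap -> [17, 2, 45, 75, 67, 71, 73]
  67 <= 73: swap -> [17, 2, 45, 67, 75, 71, 73]
  71 <= 73: swap -> [17, 2, 45, 67, 71, 75, 73]
Place pivot at 5: [17, 2, 45, 67, 71, 73, 75]

Partitioned: [17, 2, 45, 67, 71, 73, 75]


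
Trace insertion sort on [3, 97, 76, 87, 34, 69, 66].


Initial: [3, 97, 76, 87, 34, 69, 66]
Insert 97: [3, 97, 76, 87, 34, 69, 66]
Insert 76: [3, 76, 97, 87, 34, 69, 66]
Insert 87: [3, 76, 87, 97, 34, 69, 66]
Insert 34: [3, 34, 76, 87, 97, 69, 66]
Insert 69: [3, 34, 69, 76, 87, 97, 66]
Insert 66: [3, 34, 66, 69, 76, 87, 97]

Sorted: [3, 34, 66, 69, 76, 87, 97]


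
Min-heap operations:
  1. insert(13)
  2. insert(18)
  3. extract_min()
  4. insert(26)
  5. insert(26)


insert(13) -> [13]
insert(18) -> [13, 18]
extract_min()->13, [18]
insert(26) -> [18, 26]
insert(26) -> [18, 26, 26]

Final heap: [18, 26, 26]


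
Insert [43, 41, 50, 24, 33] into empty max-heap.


Insert 43: [43]
Insert 41: [43, 41]
Insert 50: [50, 41, 43]
Insert 24: [50, 41, 43, 24]
Insert 33: [50, 41, 43, 24, 33]

Final heap: [50, 41, 43, 24, 33]


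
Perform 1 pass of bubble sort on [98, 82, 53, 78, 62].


Initial: [98, 82, 53, 78, 62]
Pass 1: [82, 53, 78, 62, 98] (4 swaps)

After 1 pass: [82, 53, 78, 62, 98]


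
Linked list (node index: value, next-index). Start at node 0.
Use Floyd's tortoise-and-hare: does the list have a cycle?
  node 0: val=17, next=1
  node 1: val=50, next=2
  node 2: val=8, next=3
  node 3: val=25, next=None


Floyd's tortoise (slow, +1) and hare (fast, +2):
  init: slow=0, fast=0
  step 1: slow=1, fast=2
  step 2: fast 2->3->None, no cycle

Cycle: no


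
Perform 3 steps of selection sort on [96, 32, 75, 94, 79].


Initial: [96, 32, 75, 94, 79]
Step 1: min=32 at 1
  Swap: [32, 96, 75, 94, 79]
Step 2: min=75 at 2
  Swap: [32, 75, 96, 94, 79]
Step 3: min=79 at 4
  Swap: [32, 75, 79, 94, 96]

After 3 steps: [32, 75, 79, 94, 96]


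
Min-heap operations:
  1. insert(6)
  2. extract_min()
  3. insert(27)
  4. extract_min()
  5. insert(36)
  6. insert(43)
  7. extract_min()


insert(6) -> [6]
extract_min()->6, []
insert(27) -> [27]
extract_min()->27, []
insert(36) -> [36]
insert(43) -> [36, 43]
extract_min()->36, [43]

Final heap: [43]


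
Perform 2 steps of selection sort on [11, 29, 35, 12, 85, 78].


Initial: [11, 29, 35, 12, 85, 78]
Step 1: min=11 at 0
  Swap: [11, 29, 35, 12, 85, 78]
Step 2: min=12 at 3
  Swap: [11, 12, 35, 29, 85, 78]

After 2 steps: [11, 12, 35, 29, 85, 78]


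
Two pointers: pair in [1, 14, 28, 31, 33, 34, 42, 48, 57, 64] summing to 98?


lo=0(1)+hi=9(64)=65
lo=1(14)+hi=9(64)=78
lo=2(28)+hi=9(64)=92
lo=3(31)+hi=9(64)=95
lo=4(33)+hi=9(64)=97
lo=5(34)+hi=9(64)=98

Yes: 34+64=98


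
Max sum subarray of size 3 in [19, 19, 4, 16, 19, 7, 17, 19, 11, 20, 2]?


[0:3]: 42
[1:4]: 39
[2:5]: 39
[3:6]: 42
[4:7]: 43
[5:8]: 43
[6:9]: 47
[7:10]: 50
[8:11]: 33

Max: 50 at [7:10]


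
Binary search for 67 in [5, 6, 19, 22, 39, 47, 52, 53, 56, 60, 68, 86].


Step 1: lo=0, hi=11, mid=5, val=47
Step 2: lo=6, hi=11, mid=8, val=56
Step 3: lo=9, hi=11, mid=10, val=68
Step 4: lo=9, hi=9, mid=9, val=60

Not found


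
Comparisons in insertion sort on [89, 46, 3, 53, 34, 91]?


Algorithm: insertion sort
Input: [89, 46, 3, 53, 34, 91]
Sorted: [3, 34, 46, 53, 89, 91]

10


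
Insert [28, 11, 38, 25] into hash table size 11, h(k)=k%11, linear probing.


Insert 28: h=6 -> slot 6
Insert 11: h=0 -> slot 0
Insert 38: h=5 -> slot 5
Insert 25: h=3 -> slot 3

Table: [11, None, None, 25, None, 38, 28, None, None, None, None]


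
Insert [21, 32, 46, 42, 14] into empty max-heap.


Insert 21: [21]
Insert 32: [32, 21]
Insert 46: [46, 21, 32]
Insert 42: [46, 42, 32, 21]
Insert 14: [46, 42, 32, 21, 14]

Final heap: [46, 42, 32, 21, 14]


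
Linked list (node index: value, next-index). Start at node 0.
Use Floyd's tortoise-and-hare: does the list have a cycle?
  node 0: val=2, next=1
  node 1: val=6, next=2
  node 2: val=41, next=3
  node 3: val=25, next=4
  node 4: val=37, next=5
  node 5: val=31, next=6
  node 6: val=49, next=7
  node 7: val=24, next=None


Floyd's tortoise (slow, +1) and hare (fast, +2):
  init: slow=0, fast=0
  step 1: slow=1, fast=2
  step 2: slow=2, fast=4
  step 3: slow=3, fast=6
  step 4: fast 6->7->None, no cycle

Cycle: no


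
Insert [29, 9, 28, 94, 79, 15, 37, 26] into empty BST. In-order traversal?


Insert 29: root
Insert 9: L from 29
Insert 28: L from 29 -> R from 9
Insert 94: R from 29
Insert 79: R from 29 -> L from 94
Insert 15: L from 29 -> R from 9 -> L from 28
Insert 37: R from 29 -> L from 94 -> L from 79
Insert 26: L from 29 -> R from 9 -> L from 28 -> R from 15

In-order: [9, 15, 26, 28, 29, 37, 79, 94]


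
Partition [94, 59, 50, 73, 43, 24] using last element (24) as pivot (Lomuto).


Pivot: 24
Place pivot at 0: [24, 59, 50, 73, 43, 94]

Partitioned: [24, 59, 50, 73, 43, 94]


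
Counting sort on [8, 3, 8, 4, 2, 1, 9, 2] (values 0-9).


Input: [8, 3, 8, 4, 2, 1, 9, 2]
Counts: [0, 1, 2, 1, 1, 0, 0, 0, 2, 1]

Sorted: [1, 2, 2, 3, 4, 8, 8, 9]


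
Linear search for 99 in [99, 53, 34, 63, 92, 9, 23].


i=0: 99==99 found!

Found at 0, 1 comps


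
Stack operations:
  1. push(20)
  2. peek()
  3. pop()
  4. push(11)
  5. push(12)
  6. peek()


push(20) -> [20]
peek()->20
pop()->20, []
push(11) -> [11]
push(12) -> [11, 12]
peek()->12

Final stack: [11, 12]


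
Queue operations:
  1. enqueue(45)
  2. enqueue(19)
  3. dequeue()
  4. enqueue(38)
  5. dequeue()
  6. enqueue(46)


enqueue(45) -> [45]
enqueue(19) -> [45, 19]
dequeue()->45, [19]
enqueue(38) -> [19, 38]
dequeue()->19, [38]
enqueue(46) -> [38, 46]

Final queue: [38, 46]


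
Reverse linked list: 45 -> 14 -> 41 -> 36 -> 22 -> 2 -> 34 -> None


Step 1: curr=45, set curr.next=prev(None) | reversed so far: 45
Step 2: curr=14, set curr.next=prev(45) | reversed so far: 14 -> 45
Step 3: curr=41, set curr.next=prev(14) | reversed so far: 41 -> 14 -> 45
Step 4: curr=36, set curr.next=prev(41) | reversed so far: 36 -> 41 -> 14 -> 45
Step 5: curr=22, set curr.next=prev(36) | reversed so far: 22 -> 36 -> 41 -> 14 -> 45
Step 6: curr=2, set curr.next=prev(22) | reversed so far: 2 -> 22 -> 36 -> 41 -> 14 -> 45
Step 7: curr=34, set curr.next=prev(2) | reversed so far: 34 -> 2 -> 22 -> 36 -> 41 -> 14 -> 45

34 -> 2 -> 22 -> 36 -> 41 -> 14 -> 45 -> None


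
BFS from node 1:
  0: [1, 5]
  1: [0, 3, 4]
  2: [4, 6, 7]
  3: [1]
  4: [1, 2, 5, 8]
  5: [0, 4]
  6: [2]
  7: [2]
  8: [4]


Visit 1, enqueue [0, 3, 4]
Visit 0, enqueue [5]
Visit 3, enqueue []
Visit 4, enqueue [2, 8]
Visit 5, enqueue []
Visit 2, enqueue [6, 7]
Visit 8, enqueue []
Visit 6, enqueue []
Visit 7, enqueue []

BFS order: [1, 0, 3, 4, 5, 2, 8, 6, 7]


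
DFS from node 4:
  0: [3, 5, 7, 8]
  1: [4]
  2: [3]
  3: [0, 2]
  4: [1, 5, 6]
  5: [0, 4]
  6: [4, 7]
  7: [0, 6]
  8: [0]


Visit 4, push [6, 5, 1]
Visit 1, push []
Visit 5, push [0]
Visit 0, push [8, 7, 3]
Visit 3, push [2]
Visit 2, push []
Visit 7, push [6]
Visit 6, push []
Visit 8, push []

DFS order: [4, 1, 5, 0, 3, 2, 7, 6, 8]


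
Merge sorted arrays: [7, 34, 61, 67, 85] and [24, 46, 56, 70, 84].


Take 7 from A
Take 24 from B
Take 34 from A
Take 46 from B
Take 56 from B
Take 61 from A
Take 67 from A
Take 70 from B
Take 84 from B

Merged: [7, 24, 34, 46, 56, 61, 67, 70, 84, 85]


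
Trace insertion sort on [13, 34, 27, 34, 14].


Initial: [13, 34, 27, 34, 14]
Insert 34: [13, 34, 27, 34, 14]
Insert 27: [13, 27, 34, 34, 14]
Insert 34: [13, 27, 34, 34, 14]
Insert 14: [13, 14, 27, 34, 34]

Sorted: [13, 14, 27, 34, 34]


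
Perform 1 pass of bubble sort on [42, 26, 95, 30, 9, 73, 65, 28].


Initial: [42, 26, 95, 30, 9, 73, 65, 28]
Pass 1: [26, 42, 30, 9, 73, 65, 28, 95] (6 swaps)

After 1 pass: [26, 42, 30, 9, 73, 65, 28, 95]


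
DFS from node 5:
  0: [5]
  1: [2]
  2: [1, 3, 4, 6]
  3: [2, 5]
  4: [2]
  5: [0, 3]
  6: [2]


Visit 5, push [3, 0]
Visit 0, push []
Visit 3, push [2]
Visit 2, push [6, 4, 1]
Visit 1, push []
Visit 4, push []
Visit 6, push []

DFS order: [5, 0, 3, 2, 1, 4, 6]


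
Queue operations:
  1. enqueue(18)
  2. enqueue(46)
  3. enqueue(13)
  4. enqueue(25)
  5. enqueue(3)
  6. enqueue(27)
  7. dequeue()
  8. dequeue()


enqueue(18) -> [18]
enqueue(46) -> [18, 46]
enqueue(13) -> [18, 46, 13]
enqueue(25) -> [18, 46, 13, 25]
enqueue(3) -> [18, 46, 13, 25, 3]
enqueue(27) -> [18, 46, 13, 25, 3, 27]
dequeue()->18, [46, 13, 25, 3, 27]
dequeue()->46, [13, 25, 3, 27]

Final queue: [13, 25, 3, 27]


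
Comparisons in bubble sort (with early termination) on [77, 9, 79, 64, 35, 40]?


Algorithm: bubble sort (with early termination)
Input: [77, 9, 79, 64, 35, 40]
Sorted: [9, 35, 40, 64, 77, 79]

14


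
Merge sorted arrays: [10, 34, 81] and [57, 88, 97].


Take 10 from A
Take 34 from A
Take 57 from B
Take 81 from A

Merged: [10, 34, 57, 81, 88, 97]


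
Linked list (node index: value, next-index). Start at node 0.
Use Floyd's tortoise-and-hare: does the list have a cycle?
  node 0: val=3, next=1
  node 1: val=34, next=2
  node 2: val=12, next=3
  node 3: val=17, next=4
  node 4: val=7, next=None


Floyd's tortoise (slow, +1) and hare (fast, +2):
  init: slow=0, fast=0
  step 1: slow=1, fast=2
  step 2: slow=2, fast=4
  step 3: fast -> None, no cycle

Cycle: no


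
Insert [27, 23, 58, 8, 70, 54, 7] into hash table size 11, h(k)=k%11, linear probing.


Insert 27: h=5 -> slot 5
Insert 23: h=1 -> slot 1
Insert 58: h=3 -> slot 3
Insert 8: h=8 -> slot 8
Insert 70: h=4 -> slot 4
Insert 54: h=10 -> slot 10
Insert 7: h=7 -> slot 7

Table: [None, 23, None, 58, 70, 27, None, 7, 8, None, 54]


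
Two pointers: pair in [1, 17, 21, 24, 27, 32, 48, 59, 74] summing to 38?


lo=0(1)+hi=8(74)=75
lo=0(1)+hi=7(59)=60
lo=0(1)+hi=6(48)=49
lo=0(1)+hi=5(32)=33
lo=1(17)+hi=5(32)=49
lo=1(17)+hi=4(27)=44
lo=1(17)+hi=3(24)=41
lo=1(17)+hi=2(21)=38

Yes: 17+21=38


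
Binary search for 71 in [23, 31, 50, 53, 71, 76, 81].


Step 1: lo=0, hi=6, mid=3, val=53
Step 2: lo=4, hi=6, mid=5, val=76
Step 3: lo=4, hi=4, mid=4, val=71

Found at index 4


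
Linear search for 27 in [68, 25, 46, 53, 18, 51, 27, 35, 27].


i=0: 68!=27
i=1: 25!=27
i=2: 46!=27
i=3: 53!=27
i=4: 18!=27
i=5: 51!=27
i=6: 27==27 found!

Found at 6, 7 comps


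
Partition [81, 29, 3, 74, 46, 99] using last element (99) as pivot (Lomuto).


Pivot: 99
  81 <= 99: advance i (no swap)
  29 <= 99: advance i (no swap)
  3 <= 99: advance i (no swap)
  74 <= 99: advance i (no swap)
  46 <= 99: advance i (no swap)
Place pivot at 5: [81, 29, 3, 74, 46, 99]

Partitioned: [81, 29, 3, 74, 46, 99]


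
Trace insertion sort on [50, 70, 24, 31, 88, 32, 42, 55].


Initial: [50, 70, 24, 31, 88, 32, 42, 55]
Insert 70: [50, 70, 24, 31, 88, 32, 42, 55]
Insert 24: [24, 50, 70, 31, 88, 32, 42, 55]
Insert 31: [24, 31, 50, 70, 88, 32, 42, 55]
Insert 88: [24, 31, 50, 70, 88, 32, 42, 55]
Insert 32: [24, 31, 32, 50, 70, 88, 42, 55]
Insert 42: [24, 31, 32, 42, 50, 70, 88, 55]
Insert 55: [24, 31, 32, 42, 50, 55, 70, 88]

Sorted: [24, 31, 32, 42, 50, 55, 70, 88]


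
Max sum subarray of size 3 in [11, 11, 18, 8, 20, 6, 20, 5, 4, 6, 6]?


[0:3]: 40
[1:4]: 37
[2:5]: 46
[3:6]: 34
[4:7]: 46
[5:8]: 31
[6:9]: 29
[7:10]: 15
[8:11]: 16

Max: 46 at [2:5]


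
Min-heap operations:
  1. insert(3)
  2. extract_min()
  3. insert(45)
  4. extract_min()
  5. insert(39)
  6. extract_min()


insert(3) -> [3]
extract_min()->3, []
insert(45) -> [45]
extract_min()->45, []
insert(39) -> [39]
extract_min()->39, []

Final heap: []


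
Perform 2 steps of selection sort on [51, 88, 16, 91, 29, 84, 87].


Initial: [51, 88, 16, 91, 29, 84, 87]
Step 1: min=16 at 2
  Swap: [16, 88, 51, 91, 29, 84, 87]
Step 2: min=29 at 4
  Swap: [16, 29, 51, 91, 88, 84, 87]

After 2 steps: [16, 29, 51, 91, 88, 84, 87]


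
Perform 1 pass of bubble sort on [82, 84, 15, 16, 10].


Initial: [82, 84, 15, 16, 10]
Pass 1: [82, 15, 16, 10, 84] (3 swaps)

After 1 pass: [82, 15, 16, 10, 84]


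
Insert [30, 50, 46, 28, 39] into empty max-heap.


Insert 30: [30]
Insert 50: [50, 30]
Insert 46: [50, 30, 46]
Insert 28: [50, 30, 46, 28]
Insert 39: [50, 39, 46, 28, 30]

Final heap: [50, 39, 46, 28, 30]


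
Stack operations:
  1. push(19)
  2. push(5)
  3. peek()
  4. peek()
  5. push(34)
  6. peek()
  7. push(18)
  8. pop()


push(19) -> [19]
push(5) -> [19, 5]
peek()->5
peek()->5
push(34) -> [19, 5, 34]
peek()->34
push(18) -> [19, 5, 34, 18]
pop()->18, [19, 5, 34]

Final stack: [19, 5, 34]


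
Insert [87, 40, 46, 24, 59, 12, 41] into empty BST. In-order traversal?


Insert 87: root
Insert 40: L from 87
Insert 46: L from 87 -> R from 40
Insert 24: L from 87 -> L from 40
Insert 59: L from 87 -> R from 40 -> R from 46
Insert 12: L from 87 -> L from 40 -> L from 24
Insert 41: L from 87 -> R from 40 -> L from 46

In-order: [12, 24, 40, 41, 46, 59, 87]


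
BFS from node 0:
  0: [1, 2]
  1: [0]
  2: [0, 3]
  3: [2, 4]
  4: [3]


Visit 0, enqueue [1, 2]
Visit 1, enqueue []
Visit 2, enqueue [3]
Visit 3, enqueue [4]
Visit 4, enqueue []

BFS order: [0, 1, 2, 3, 4]


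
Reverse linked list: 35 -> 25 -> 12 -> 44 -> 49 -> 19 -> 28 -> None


Step 1: curr=35, set curr.next=prev(None) | reversed so far: 35
Step 2: curr=25, set curr.next=prev(35) | reversed so far: 25 -> 35
Step 3: curr=12, set curr.next=prev(25) | reversed so far: 12 -> 25 -> 35
Step 4: curr=44, set curr.next=prev(12) | reversed so far: 44 -> 12 -> 25 -> 35
Step 5: curr=49, set curr.next=prev(44) | reversed so far: 49 -> 44 -> 12 -> 25 -> 35
Step 6: curr=19, set curr.next=prev(49) | reversed so far: 19 -> 49 -> 44 -> 12 -> 25 -> 35
Step 7: curr=28, set curr.next=prev(19) | reversed so far: 28 -> 19 -> 49 -> 44 -> 12 -> 25 -> 35

28 -> 19 -> 49 -> 44 -> 12 -> 25 -> 35 -> None


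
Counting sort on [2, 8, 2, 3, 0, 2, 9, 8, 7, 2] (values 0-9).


Input: [2, 8, 2, 3, 0, 2, 9, 8, 7, 2]
Counts: [1, 0, 4, 1, 0, 0, 0, 1, 2, 1]

Sorted: [0, 2, 2, 2, 2, 3, 7, 8, 8, 9]


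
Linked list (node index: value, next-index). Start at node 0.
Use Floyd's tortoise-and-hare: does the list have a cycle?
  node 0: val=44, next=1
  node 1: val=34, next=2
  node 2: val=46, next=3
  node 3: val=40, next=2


Floyd's tortoise (slow, +1) and hare (fast, +2):
  init: slow=0, fast=0
  step 1: slow=1, fast=2
  step 2: slow=2, fast=2
  slow == fast at node 2: cycle detected

Cycle: yes


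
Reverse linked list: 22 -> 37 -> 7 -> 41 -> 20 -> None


Step 1: curr=22, set curr.next=prev(None) | reversed so far: 22
Step 2: curr=37, set curr.next=prev(22) | reversed so far: 37 -> 22
Step 3: curr=7, set curr.next=prev(37) | reversed so far: 7 -> 37 -> 22
Step 4: curr=41, set curr.next=prev(7) | reversed so far: 41 -> 7 -> 37 -> 22
Step 5: curr=20, set curr.next=prev(41) | reversed so far: 20 -> 41 -> 7 -> 37 -> 22

20 -> 41 -> 7 -> 37 -> 22 -> None


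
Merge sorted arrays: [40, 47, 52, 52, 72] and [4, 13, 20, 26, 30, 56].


Take 4 from B
Take 13 from B
Take 20 from B
Take 26 from B
Take 30 from B
Take 40 from A
Take 47 from A
Take 52 from A
Take 52 from A
Take 56 from B

Merged: [4, 13, 20, 26, 30, 40, 47, 52, 52, 56, 72]


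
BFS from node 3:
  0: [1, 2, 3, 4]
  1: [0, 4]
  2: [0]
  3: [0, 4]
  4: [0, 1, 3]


Visit 3, enqueue [0, 4]
Visit 0, enqueue [1, 2]
Visit 4, enqueue []
Visit 1, enqueue []
Visit 2, enqueue []

BFS order: [3, 0, 4, 1, 2]


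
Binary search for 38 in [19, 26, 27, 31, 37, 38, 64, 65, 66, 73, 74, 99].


Step 1: lo=0, hi=11, mid=5, val=38

Found at index 5


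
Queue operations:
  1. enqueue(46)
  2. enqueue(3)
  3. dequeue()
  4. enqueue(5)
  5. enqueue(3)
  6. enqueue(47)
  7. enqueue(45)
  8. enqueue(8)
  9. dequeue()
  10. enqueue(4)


enqueue(46) -> [46]
enqueue(3) -> [46, 3]
dequeue()->46, [3]
enqueue(5) -> [3, 5]
enqueue(3) -> [3, 5, 3]
enqueue(47) -> [3, 5, 3, 47]
enqueue(45) -> [3, 5, 3, 47, 45]
enqueue(8) -> [3, 5, 3, 47, 45, 8]
dequeue()->3, [5, 3, 47, 45, 8]
enqueue(4) -> [5, 3, 47, 45, 8, 4]

Final queue: [5, 3, 47, 45, 8, 4]


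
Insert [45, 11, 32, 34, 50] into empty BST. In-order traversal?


Insert 45: root
Insert 11: L from 45
Insert 32: L from 45 -> R from 11
Insert 34: L from 45 -> R from 11 -> R from 32
Insert 50: R from 45

In-order: [11, 32, 34, 45, 50]


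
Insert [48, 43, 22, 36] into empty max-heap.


Insert 48: [48]
Insert 43: [48, 43]
Insert 22: [48, 43, 22]
Insert 36: [48, 43, 22, 36]

Final heap: [48, 43, 22, 36]


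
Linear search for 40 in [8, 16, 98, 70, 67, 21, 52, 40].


i=0: 8!=40
i=1: 16!=40
i=2: 98!=40
i=3: 70!=40
i=4: 67!=40
i=5: 21!=40
i=6: 52!=40
i=7: 40==40 found!

Found at 7, 8 comps


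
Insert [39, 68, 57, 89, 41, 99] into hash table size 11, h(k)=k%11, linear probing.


Insert 39: h=6 -> slot 6
Insert 68: h=2 -> slot 2
Insert 57: h=2, 1 probes -> slot 3
Insert 89: h=1 -> slot 1
Insert 41: h=8 -> slot 8
Insert 99: h=0 -> slot 0

Table: [99, 89, 68, 57, None, None, 39, None, 41, None, None]


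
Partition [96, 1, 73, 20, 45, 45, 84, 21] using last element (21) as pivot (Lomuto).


Pivot: 21
  1 <= 21: swap -> [1, 96, 73, 20, 45, 45, 84, 21]
  20 <= 21: swap -> [1, 20, 73, 96, 45, 45, 84, 21]
Place pivot at 2: [1, 20, 21, 96, 45, 45, 84, 73]

Partitioned: [1, 20, 21, 96, 45, 45, 84, 73]


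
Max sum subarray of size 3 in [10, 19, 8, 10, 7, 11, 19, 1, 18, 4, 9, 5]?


[0:3]: 37
[1:4]: 37
[2:5]: 25
[3:6]: 28
[4:7]: 37
[5:8]: 31
[6:9]: 38
[7:10]: 23
[8:11]: 31
[9:12]: 18

Max: 38 at [6:9]


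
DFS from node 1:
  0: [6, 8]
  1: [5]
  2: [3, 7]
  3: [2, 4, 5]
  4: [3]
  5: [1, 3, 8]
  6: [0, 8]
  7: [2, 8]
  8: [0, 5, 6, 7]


Visit 1, push [5]
Visit 5, push [8, 3]
Visit 3, push [4, 2]
Visit 2, push [7]
Visit 7, push [8]
Visit 8, push [6, 0]
Visit 0, push [6]
Visit 6, push []
Visit 4, push []

DFS order: [1, 5, 3, 2, 7, 8, 0, 6, 4]


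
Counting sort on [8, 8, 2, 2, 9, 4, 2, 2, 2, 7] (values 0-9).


Input: [8, 8, 2, 2, 9, 4, 2, 2, 2, 7]
Counts: [0, 0, 5, 0, 1, 0, 0, 1, 2, 1]

Sorted: [2, 2, 2, 2, 2, 4, 7, 8, 8, 9]


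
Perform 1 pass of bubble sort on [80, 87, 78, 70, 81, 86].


Initial: [80, 87, 78, 70, 81, 86]
Pass 1: [80, 78, 70, 81, 86, 87] (4 swaps)

After 1 pass: [80, 78, 70, 81, 86, 87]


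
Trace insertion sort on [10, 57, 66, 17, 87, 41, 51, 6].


Initial: [10, 57, 66, 17, 87, 41, 51, 6]
Insert 57: [10, 57, 66, 17, 87, 41, 51, 6]
Insert 66: [10, 57, 66, 17, 87, 41, 51, 6]
Insert 17: [10, 17, 57, 66, 87, 41, 51, 6]
Insert 87: [10, 17, 57, 66, 87, 41, 51, 6]
Insert 41: [10, 17, 41, 57, 66, 87, 51, 6]
Insert 51: [10, 17, 41, 51, 57, 66, 87, 6]
Insert 6: [6, 10, 17, 41, 51, 57, 66, 87]

Sorted: [6, 10, 17, 41, 51, 57, 66, 87]


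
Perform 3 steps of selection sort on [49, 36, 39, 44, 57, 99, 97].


Initial: [49, 36, 39, 44, 57, 99, 97]
Step 1: min=36 at 1
  Swap: [36, 49, 39, 44, 57, 99, 97]
Step 2: min=39 at 2
  Swap: [36, 39, 49, 44, 57, 99, 97]
Step 3: min=44 at 3
  Swap: [36, 39, 44, 49, 57, 99, 97]

After 3 steps: [36, 39, 44, 49, 57, 99, 97]


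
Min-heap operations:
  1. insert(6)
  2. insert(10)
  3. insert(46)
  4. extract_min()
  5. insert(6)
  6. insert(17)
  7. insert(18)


insert(6) -> [6]
insert(10) -> [6, 10]
insert(46) -> [6, 10, 46]
extract_min()->6, [10, 46]
insert(6) -> [6, 46, 10]
insert(17) -> [6, 17, 10, 46]
insert(18) -> [6, 17, 10, 46, 18]

Final heap: [6, 17, 10, 46, 18]


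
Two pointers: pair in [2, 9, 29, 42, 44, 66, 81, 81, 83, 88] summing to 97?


lo=0(2)+hi=9(88)=90
lo=1(9)+hi=9(88)=97

Yes: 9+88=97


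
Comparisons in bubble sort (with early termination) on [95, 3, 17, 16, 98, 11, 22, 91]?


Algorithm: bubble sort (with early termination)
Input: [95, 3, 17, 16, 98, 11, 22, 91]
Sorted: [3, 11, 16, 17, 22, 91, 95, 98]

25


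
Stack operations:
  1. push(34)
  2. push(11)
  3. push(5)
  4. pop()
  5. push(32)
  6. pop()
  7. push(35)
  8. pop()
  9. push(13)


push(34) -> [34]
push(11) -> [34, 11]
push(5) -> [34, 11, 5]
pop()->5, [34, 11]
push(32) -> [34, 11, 32]
pop()->32, [34, 11]
push(35) -> [34, 11, 35]
pop()->35, [34, 11]
push(13) -> [34, 11, 13]

Final stack: [34, 11, 13]


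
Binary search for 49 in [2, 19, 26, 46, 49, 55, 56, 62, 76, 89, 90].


Step 1: lo=0, hi=10, mid=5, val=55
Step 2: lo=0, hi=4, mid=2, val=26
Step 3: lo=3, hi=4, mid=3, val=46
Step 4: lo=4, hi=4, mid=4, val=49

Found at index 4


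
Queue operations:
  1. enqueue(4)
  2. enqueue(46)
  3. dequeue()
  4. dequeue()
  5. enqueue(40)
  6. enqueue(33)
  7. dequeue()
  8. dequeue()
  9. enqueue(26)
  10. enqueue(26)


enqueue(4) -> [4]
enqueue(46) -> [4, 46]
dequeue()->4, [46]
dequeue()->46, []
enqueue(40) -> [40]
enqueue(33) -> [40, 33]
dequeue()->40, [33]
dequeue()->33, []
enqueue(26) -> [26]
enqueue(26) -> [26, 26]

Final queue: [26, 26]


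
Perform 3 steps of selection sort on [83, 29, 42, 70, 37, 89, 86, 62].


Initial: [83, 29, 42, 70, 37, 89, 86, 62]
Step 1: min=29 at 1
  Swap: [29, 83, 42, 70, 37, 89, 86, 62]
Step 2: min=37 at 4
  Swap: [29, 37, 42, 70, 83, 89, 86, 62]
Step 3: min=42 at 2
  Swap: [29, 37, 42, 70, 83, 89, 86, 62]

After 3 steps: [29, 37, 42, 70, 83, 89, 86, 62]


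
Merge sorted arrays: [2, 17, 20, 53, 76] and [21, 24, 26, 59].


Take 2 from A
Take 17 from A
Take 20 from A
Take 21 from B
Take 24 from B
Take 26 from B
Take 53 from A
Take 59 from B

Merged: [2, 17, 20, 21, 24, 26, 53, 59, 76]


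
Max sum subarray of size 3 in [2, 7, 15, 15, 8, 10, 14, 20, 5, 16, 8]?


[0:3]: 24
[1:4]: 37
[2:5]: 38
[3:6]: 33
[4:7]: 32
[5:8]: 44
[6:9]: 39
[7:10]: 41
[8:11]: 29

Max: 44 at [5:8]


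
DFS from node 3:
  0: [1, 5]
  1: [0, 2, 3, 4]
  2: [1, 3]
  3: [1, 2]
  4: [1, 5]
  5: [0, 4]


Visit 3, push [2, 1]
Visit 1, push [4, 2, 0]
Visit 0, push [5]
Visit 5, push [4]
Visit 4, push []
Visit 2, push []

DFS order: [3, 1, 0, 5, 4, 2]


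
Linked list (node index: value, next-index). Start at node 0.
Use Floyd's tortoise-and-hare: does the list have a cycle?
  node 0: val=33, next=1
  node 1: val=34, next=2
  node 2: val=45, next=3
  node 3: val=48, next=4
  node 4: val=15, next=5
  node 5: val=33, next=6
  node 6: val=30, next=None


Floyd's tortoise (slow, +1) and hare (fast, +2):
  init: slow=0, fast=0
  step 1: slow=1, fast=2
  step 2: slow=2, fast=4
  step 3: slow=3, fast=6
  step 4: fast -> None, no cycle

Cycle: no


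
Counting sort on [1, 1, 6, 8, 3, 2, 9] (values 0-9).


Input: [1, 1, 6, 8, 3, 2, 9]
Counts: [0, 2, 1, 1, 0, 0, 1, 0, 1, 1]

Sorted: [1, 1, 2, 3, 6, 8, 9]


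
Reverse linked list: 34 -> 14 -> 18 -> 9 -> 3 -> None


Step 1: curr=34, set curr.next=prev(None) | reversed so far: 34
Step 2: curr=14, set curr.next=prev(34) | reversed so far: 14 -> 34
Step 3: curr=18, set curr.next=prev(14) | reversed so far: 18 -> 14 -> 34
Step 4: curr=9, set curr.next=prev(18) | reversed so far: 9 -> 18 -> 14 -> 34
Step 5: curr=3, set curr.next=prev(9) | reversed so far: 3 -> 9 -> 18 -> 14 -> 34

3 -> 9 -> 18 -> 14 -> 34 -> None


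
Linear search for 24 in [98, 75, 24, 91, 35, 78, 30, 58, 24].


i=0: 98!=24
i=1: 75!=24
i=2: 24==24 found!

Found at 2, 3 comps


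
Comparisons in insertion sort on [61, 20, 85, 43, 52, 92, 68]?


Algorithm: insertion sort
Input: [61, 20, 85, 43, 52, 92, 68]
Sorted: [20, 43, 52, 61, 68, 85, 92]

12


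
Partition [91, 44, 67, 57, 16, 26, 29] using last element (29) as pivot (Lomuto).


Pivot: 29
  16 <= 29: swap -> [16, 44, 67, 57, 91, 26, 29]
  26 <= 29: swap -> [16, 26, 67, 57, 91, 44, 29]
Place pivot at 2: [16, 26, 29, 57, 91, 44, 67]

Partitioned: [16, 26, 29, 57, 91, 44, 67]


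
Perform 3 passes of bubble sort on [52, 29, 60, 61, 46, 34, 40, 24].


Initial: [52, 29, 60, 61, 46, 34, 40, 24]
Pass 1: [29, 52, 60, 46, 34, 40, 24, 61] (5 swaps)
Pass 2: [29, 52, 46, 34, 40, 24, 60, 61] (4 swaps)
Pass 3: [29, 46, 34, 40, 24, 52, 60, 61] (4 swaps)

After 3 passes: [29, 46, 34, 40, 24, 52, 60, 61]


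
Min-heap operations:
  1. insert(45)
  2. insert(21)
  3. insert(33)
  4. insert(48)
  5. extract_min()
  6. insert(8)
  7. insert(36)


insert(45) -> [45]
insert(21) -> [21, 45]
insert(33) -> [21, 45, 33]
insert(48) -> [21, 45, 33, 48]
extract_min()->21, [33, 45, 48]
insert(8) -> [8, 33, 48, 45]
insert(36) -> [8, 33, 48, 45, 36]

Final heap: [8, 33, 48, 45, 36]


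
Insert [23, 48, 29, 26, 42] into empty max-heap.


Insert 23: [23]
Insert 48: [48, 23]
Insert 29: [48, 23, 29]
Insert 26: [48, 26, 29, 23]
Insert 42: [48, 42, 29, 23, 26]

Final heap: [48, 42, 29, 23, 26]


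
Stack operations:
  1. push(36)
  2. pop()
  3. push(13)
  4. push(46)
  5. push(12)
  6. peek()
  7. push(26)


push(36) -> [36]
pop()->36, []
push(13) -> [13]
push(46) -> [13, 46]
push(12) -> [13, 46, 12]
peek()->12
push(26) -> [13, 46, 12, 26]

Final stack: [13, 46, 12, 26]


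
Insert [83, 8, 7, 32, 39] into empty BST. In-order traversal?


Insert 83: root
Insert 8: L from 83
Insert 7: L from 83 -> L from 8
Insert 32: L from 83 -> R from 8
Insert 39: L from 83 -> R from 8 -> R from 32

In-order: [7, 8, 32, 39, 83]


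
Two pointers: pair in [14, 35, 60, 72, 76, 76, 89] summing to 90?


lo=0(14)+hi=6(89)=103
lo=0(14)+hi=5(76)=90

Yes: 14+76=90


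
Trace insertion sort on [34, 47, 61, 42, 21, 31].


Initial: [34, 47, 61, 42, 21, 31]
Insert 47: [34, 47, 61, 42, 21, 31]
Insert 61: [34, 47, 61, 42, 21, 31]
Insert 42: [34, 42, 47, 61, 21, 31]
Insert 21: [21, 34, 42, 47, 61, 31]
Insert 31: [21, 31, 34, 42, 47, 61]

Sorted: [21, 31, 34, 42, 47, 61]


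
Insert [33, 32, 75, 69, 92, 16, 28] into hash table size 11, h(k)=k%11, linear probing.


Insert 33: h=0 -> slot 0
Insert 32: h=10 -> slot 10
Insert 75: h=9 -> slot 9
Insert 69: h=3 -> slot 3
Insert 92: h=4 -> slot 4
Insert 16: h=5 -> slot 5
Insert 28: h=6 -> slot 6

Table: [33, None, None, 69, 92, 16, 28, None, None, 75, 32]


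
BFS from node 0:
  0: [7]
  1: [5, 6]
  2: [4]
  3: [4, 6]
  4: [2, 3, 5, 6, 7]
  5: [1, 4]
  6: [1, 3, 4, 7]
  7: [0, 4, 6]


Visit 0, enqueue [7]
Visit 7, enqueue [4, 6]
Visit 4, enqueue [2, 3, 5]
Visit 6, enqueue [1]
Visit 2, enqueue []
Visit 3, enqueue []
Visit 5, enqueue []
Visit 1, enqueue []

BFS order: [0, 7, 4, 6, 2, 3, 5, 1]


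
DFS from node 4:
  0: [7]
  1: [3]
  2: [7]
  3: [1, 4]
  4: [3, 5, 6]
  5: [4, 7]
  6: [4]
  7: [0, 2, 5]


Visit 4, push [6, 5, 3]
Visit 3, push [1]
Visit 1, push []
Visit 5, push [7]
Visit 7, push [2, 0]
Visit 0, push []
Visit 2, push []
Visit 6, push []

DFS order: [4, 3, 1, 5, 7, 0, 2, 6]


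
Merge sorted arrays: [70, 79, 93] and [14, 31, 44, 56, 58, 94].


Take 14 from B
Take 31 from B
Take 44 from B
Take 56 from B
Take 58 from B
Take 70 from A
Take 79 from A
Take 93 from A

Merged: [14, 31, 44, 56, 58, 70, 79, 93, 94]


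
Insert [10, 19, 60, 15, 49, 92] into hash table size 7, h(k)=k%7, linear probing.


Insert 10: h=3 -> slot 3
Insert 19: h=5 -> slot 5
Insert 60: h=4 -> slot 4
Insert 15: h=1 -> slot 1
Insert 49: h=0 -> slot 0
Insert 92: h=1, 1 probes -> slot 2

Table: [49, 15, 92, 10, 60, 19, None]


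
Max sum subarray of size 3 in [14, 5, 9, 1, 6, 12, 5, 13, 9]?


[0:3]: 28
[1:4]: 15
[2:5]: 16
[3:6]: 19
[4:7]: 23
[5:8]: 30
[6:9]: 27

Max: 30 at [5:8]
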